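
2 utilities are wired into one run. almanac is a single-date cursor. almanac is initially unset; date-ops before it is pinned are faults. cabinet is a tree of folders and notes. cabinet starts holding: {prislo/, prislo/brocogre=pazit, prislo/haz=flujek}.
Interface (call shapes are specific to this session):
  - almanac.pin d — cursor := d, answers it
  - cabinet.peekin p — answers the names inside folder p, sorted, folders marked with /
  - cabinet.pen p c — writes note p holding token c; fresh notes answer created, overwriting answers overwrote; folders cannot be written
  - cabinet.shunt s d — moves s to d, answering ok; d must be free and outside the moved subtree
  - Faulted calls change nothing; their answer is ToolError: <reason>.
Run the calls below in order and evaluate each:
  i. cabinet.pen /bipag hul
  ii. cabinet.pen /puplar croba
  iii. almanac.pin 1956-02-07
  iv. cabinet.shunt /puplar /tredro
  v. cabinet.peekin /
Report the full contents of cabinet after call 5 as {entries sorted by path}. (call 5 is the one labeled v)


Answer: {bipag=hul, prislo/, prislo/brocogre=pazit, prislo/haz=flujek, tredro=croba}

Derivation:
I try cabinet.pen(p=/bipag, c=hul), giving created.
Invoking cabinet.pen(p=/puplar, c=croba), — result: created.
Next I call almanac.pin(d=1956-02-07), — result: 1956-02-07.
Now I run cabinet.shunt(s=/puplar, d=/tredro), which returns ok.
Using cabinet.peekin(p=/), → [bipag, prislo/, tredro].


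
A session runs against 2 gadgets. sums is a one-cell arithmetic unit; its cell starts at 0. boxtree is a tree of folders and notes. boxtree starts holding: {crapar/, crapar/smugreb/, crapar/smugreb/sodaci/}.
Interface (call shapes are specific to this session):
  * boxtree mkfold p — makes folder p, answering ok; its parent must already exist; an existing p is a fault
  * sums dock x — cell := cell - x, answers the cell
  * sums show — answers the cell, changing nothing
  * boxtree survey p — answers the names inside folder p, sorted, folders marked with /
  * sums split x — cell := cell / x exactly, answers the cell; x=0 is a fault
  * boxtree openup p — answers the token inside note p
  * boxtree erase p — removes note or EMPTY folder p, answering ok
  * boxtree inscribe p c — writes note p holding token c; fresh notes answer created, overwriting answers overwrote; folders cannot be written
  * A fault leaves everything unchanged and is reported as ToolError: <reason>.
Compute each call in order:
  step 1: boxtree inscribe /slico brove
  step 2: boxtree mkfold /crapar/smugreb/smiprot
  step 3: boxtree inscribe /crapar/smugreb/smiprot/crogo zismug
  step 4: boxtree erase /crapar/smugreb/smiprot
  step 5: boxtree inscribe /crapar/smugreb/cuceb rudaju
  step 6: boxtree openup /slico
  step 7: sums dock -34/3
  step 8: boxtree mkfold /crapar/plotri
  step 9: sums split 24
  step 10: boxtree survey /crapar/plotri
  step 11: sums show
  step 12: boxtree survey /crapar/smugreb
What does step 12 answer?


Answer: [cuceb, smiprot/, sodaci/]

Derivation:
>>> boxtree inscribe p→/slico c→brove
:: created
>>> boxtree mkfold p→/crapar/smugreb/smiprot
:: ok
>>> boxtree inscribe p→/crapar/smugreb/smiprot/crogo c→zismug
:: created
>>> boxtree erase p→/crapar/smugreb/smiprot
:: ToolError: not empty
>>> boxtree inscribe p→/crapar/smugreb/cuceb c→rudaju
:: created
>>> boxtree openup p→/slico
:: brove
>>> sums dock x→-34/3
:: 34/3
>>> boxtree mkfold p→/crapar/plotri
:: ok
>>> sums split x→24
:: 17/36
>>> boxtree survey p→/crapar/plotri
:: []
>>> sums show
:: 17/36
>>> boxtree survey p→/crapar/smugreb
:: [cuceb, smiprot/, sodaci/]


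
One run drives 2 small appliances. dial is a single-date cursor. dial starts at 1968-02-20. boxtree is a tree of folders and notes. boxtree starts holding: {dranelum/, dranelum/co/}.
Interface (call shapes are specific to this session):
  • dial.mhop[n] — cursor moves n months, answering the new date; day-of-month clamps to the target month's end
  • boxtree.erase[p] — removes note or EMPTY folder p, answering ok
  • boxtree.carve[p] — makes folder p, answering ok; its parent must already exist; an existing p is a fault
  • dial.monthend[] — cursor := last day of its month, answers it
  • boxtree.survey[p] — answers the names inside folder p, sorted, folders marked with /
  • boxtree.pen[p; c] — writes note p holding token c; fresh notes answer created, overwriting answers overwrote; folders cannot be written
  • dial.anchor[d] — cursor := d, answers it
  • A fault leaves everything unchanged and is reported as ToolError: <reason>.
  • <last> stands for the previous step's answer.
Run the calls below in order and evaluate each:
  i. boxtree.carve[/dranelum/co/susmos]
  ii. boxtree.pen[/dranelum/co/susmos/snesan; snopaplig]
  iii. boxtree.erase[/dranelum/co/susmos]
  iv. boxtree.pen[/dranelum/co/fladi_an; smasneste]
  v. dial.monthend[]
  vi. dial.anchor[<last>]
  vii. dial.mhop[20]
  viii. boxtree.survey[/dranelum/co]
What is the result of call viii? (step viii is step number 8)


// boxtree.carve(p: /dranelum/co/susmos) => ok
// boxtree.pen(p: /dranelum/co/susmos/snesan, c: snopaplig) => created
// boxtree.erase(p: /dranelum/co/susmos) => ToolError: not empty
// boxtree.pen(p: /dranelum/co/fladi_an, c: smasneste) => created
// dial.monthend() => 1968-02-29
// dial.anchor(d: <last>) => 1968-02-29
// dial.mhop(n: 20) => 1969-10-29
// boxtree.survey(p: /dranelum/co) => [fladi_an, susmos/]

Answer: [fladi_an, susmos/]


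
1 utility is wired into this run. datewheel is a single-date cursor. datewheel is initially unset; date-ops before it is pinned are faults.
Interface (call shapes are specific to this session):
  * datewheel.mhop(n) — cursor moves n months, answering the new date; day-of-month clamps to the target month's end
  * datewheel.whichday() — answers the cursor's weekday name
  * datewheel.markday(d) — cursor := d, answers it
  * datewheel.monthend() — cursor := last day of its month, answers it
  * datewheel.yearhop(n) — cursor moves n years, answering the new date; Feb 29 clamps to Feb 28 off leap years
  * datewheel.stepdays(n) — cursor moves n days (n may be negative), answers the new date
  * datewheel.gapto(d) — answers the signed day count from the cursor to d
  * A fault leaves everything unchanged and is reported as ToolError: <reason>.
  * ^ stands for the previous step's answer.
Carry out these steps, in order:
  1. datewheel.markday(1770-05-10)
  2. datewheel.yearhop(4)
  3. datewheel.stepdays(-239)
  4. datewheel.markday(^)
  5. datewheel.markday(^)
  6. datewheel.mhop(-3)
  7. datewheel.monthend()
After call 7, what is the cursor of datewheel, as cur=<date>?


# 1. datewheel.markday(d=1770-05-10) == 1770-05-10
# 2. datewheel.yearhop(n=4) == 1774-05-10
# 3. datewheel.stepdays(n=-239) == 1773-09-13
# 4. datewheel.markday(d=^) == 1773-09-13
# 5. datewheel.markday(d=^) == 1773-09-13
# 6. datewheel.mhop(n=-3) == 1773-06-13
# 7. datewheel.monthend() == 1773-06-30

Answer: cur=1773-06-30


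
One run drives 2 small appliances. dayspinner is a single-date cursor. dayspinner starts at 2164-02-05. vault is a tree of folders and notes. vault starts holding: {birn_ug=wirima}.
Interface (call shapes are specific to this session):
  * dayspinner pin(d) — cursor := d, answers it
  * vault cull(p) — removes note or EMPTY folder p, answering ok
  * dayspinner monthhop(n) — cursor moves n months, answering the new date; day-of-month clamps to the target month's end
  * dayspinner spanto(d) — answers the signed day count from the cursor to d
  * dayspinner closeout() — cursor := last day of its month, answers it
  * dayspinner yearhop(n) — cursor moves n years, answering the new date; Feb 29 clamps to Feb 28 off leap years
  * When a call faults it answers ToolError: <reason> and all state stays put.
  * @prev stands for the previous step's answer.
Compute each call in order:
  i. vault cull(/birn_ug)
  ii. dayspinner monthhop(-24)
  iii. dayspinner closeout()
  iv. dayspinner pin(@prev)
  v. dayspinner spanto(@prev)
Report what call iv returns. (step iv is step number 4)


Answer: 2162-02-28

Derivation:
==> vault cull(p='/birn_ug')
<== ok
==> dayspinner monthhop(n='-24')
<== 2162-02-05
==> dayspinner closeout()
<== 2162-02-28
==> dayspinner pin(d='@prev')
<== 2162-02-28
==> dayspinner spanto(d='@prev')
<== 0


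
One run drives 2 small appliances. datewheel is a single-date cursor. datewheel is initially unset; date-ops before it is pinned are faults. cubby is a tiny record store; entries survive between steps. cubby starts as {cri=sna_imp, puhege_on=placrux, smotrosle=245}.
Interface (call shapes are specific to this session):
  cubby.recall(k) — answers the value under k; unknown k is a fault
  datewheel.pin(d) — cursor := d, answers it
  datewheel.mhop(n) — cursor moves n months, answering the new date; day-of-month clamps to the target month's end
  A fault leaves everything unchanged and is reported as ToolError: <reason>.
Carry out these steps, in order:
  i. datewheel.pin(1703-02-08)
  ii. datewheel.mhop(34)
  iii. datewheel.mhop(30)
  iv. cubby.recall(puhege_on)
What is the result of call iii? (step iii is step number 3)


Answer: 1708-06-08

Derivation:
Act: pin[d=1703-02-08]
Obs: 1703-02-08
Act: mhop[n=34]
Obs: 1705-12-08
Act: mhop[n=30]
Obs: 1708-06-08
Act: recall[k=puhege_on]
Obs: placrux


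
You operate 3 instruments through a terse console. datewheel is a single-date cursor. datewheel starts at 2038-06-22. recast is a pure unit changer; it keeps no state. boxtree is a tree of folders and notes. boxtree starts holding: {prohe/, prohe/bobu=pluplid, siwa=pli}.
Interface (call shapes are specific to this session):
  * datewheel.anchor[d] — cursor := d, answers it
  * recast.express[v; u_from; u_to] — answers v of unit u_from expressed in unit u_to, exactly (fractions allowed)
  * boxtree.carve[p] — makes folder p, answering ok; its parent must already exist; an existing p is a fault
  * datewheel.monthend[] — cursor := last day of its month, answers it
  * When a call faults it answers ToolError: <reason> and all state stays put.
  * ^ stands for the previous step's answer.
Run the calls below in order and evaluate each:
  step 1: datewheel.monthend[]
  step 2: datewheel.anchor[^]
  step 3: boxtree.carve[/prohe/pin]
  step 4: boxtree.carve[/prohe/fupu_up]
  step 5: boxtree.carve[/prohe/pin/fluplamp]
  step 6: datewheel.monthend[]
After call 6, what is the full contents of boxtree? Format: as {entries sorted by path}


$ datewheel.monthend
:: 2038-06-30
$ datewheel.anchor d: ^
:: 2038-06-30
$ boxtree.carve p: /prohe/pin
:: ok
$ boxtree.carve p: /prohe/fupu_up
:: ok
$ boxtree.carve p: /prohe/pin/fluplamp
:: ok
$ datewheel.monthend
:: 2038-06-30

Answer: {prohe/, prohe/bobu=pluplid, prohe/fupu_up/, prohe/pin/, prohe/pin/fluplamp/, siwa=pli}


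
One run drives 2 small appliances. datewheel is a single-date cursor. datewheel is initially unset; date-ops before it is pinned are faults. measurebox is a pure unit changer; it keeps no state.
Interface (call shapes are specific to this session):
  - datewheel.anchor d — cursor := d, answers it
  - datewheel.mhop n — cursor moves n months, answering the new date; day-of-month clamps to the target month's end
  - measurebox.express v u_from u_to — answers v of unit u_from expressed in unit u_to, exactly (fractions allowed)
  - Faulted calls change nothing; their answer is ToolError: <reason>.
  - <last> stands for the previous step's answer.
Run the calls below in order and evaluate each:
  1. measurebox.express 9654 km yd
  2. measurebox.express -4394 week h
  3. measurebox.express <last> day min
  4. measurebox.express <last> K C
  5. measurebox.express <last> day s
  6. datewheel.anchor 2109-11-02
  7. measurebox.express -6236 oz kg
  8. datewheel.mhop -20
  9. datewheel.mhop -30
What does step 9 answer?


Answer: 2105-09-02

Derivation:
$ measurebox.express v: 9654 u_from: km u_to: yd
= 4022500000/381
$ measurebox.express v: -4394 u_from: week u_to: h
= -738192
$ measurebox.express v: <last> u_from: day u_to: min
= -1062996480
$ measurebox.express v: <last> u_from: K u_to: C
= -21259935063/20
$ measurebox.express v: <last> u_from: day u_to: s
= -91842919472160
$ datewheel.anchor d: 2109-11-02
= 2109-11-02
$ measurebox.express v: -6236 u_from: oz u_to: kg
= -70715050483/400000000
$ datewheel.mhop n: -20
= 2108-03-02
$ datewheel.mhop n: -30
= 2105-09-02


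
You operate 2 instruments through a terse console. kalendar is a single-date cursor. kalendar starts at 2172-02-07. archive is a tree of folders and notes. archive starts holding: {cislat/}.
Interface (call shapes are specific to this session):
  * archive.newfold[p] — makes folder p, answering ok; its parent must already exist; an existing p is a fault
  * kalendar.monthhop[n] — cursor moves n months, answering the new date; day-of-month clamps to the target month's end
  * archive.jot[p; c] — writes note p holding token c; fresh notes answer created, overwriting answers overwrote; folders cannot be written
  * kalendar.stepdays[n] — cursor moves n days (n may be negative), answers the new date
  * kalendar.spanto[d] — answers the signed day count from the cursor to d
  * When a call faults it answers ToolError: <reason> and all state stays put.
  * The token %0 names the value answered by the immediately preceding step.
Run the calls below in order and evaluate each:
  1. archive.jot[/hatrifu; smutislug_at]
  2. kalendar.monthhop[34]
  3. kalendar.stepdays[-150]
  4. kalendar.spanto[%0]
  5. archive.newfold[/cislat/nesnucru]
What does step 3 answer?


Answer: 2174-07-10

Derivation:
>>> jot p: /hatrifu c: smutislug_at
[out] created
>>> monthhop n: 34
[out] 2174-12-07
>>> stepdays n: -150
[out] 2174-07-10
>>> spanto d: %0
[out] 0
>>> newfold p: /cislat/nesnucru
[out] ok


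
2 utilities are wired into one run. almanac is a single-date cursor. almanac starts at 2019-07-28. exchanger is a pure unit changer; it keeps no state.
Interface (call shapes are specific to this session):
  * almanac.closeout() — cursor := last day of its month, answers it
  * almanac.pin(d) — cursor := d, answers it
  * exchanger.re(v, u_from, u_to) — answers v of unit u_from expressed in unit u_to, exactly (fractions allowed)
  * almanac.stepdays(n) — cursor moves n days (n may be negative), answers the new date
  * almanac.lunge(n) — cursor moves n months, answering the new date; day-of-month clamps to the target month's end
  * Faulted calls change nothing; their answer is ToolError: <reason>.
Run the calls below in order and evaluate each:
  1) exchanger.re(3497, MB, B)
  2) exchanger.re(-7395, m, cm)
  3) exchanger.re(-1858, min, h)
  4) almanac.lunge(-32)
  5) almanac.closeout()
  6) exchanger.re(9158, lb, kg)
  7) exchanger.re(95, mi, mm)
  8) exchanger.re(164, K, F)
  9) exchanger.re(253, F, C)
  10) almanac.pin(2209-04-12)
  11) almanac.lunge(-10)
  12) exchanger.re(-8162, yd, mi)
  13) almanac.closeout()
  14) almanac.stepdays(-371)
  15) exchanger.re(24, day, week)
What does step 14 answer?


Answer: 2207-06-25

Derivation:
;; re(v→3497, u_from→MB, u_to→B) : 3497000000
;; re(v→-7395, u_from→m, u_to→cm) : -739500
;; re(v→-1858, u_from→min, u_to→h) : -929/30
;; lunge(n→-32) : 2016-11-28
;; closeout() : 2016-11-30
;; re(v→9158, u_from→lb, u_to→kg) : 207699946223/50000000
;; re(v→95, u_from→mi, u_to→mm) : 152887680
;; re(v→164, u_from→K, u_to→F) : -16447/100
;; re(v→253, u_from→F, u_to→C) : 1105/9
;; pin(d→2209-04-12) : 2209-04-12
;; lunge(n→-10) : 2208-06-12
;; re(v→-8162, u_from→yd, u_to→mi) : -371/80
;; closeout() : 2208-06-30
;; stepdays(n→-371) : 2207-06-25
;; re(v→24, u_from→day, u_to→week) : 24/7


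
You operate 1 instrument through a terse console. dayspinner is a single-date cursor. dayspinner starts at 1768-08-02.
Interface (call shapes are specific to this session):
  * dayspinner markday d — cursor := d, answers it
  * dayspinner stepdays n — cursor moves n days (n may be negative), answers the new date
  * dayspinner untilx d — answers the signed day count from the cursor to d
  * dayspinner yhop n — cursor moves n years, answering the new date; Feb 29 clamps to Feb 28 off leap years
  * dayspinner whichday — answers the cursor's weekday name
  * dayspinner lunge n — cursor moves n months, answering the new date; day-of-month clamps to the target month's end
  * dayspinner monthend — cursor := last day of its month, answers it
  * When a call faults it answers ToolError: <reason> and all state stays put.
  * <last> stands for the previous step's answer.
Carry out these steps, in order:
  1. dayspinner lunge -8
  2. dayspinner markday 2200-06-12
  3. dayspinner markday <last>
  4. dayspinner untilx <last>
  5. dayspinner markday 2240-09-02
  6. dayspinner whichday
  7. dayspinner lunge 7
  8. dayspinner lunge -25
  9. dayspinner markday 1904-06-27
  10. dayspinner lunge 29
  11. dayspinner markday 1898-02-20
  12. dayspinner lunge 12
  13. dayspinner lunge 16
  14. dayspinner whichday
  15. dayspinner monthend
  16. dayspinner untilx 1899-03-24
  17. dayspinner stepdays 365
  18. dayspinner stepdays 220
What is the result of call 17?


-- 1. dayspinner lunge(n: -8) ~> 1767-12-02
-- 2. dayspinner markday(d: 2200-06-12) ~> 2200-06-12
-- 3. dayspinner markday(d: <last>) ~> 2200-06-12
-- 4. dayspinner untilx(d: <last>) ~> 0
-- 5. dayspinner markday(d: 2240-09-02) ~> 2240-09-02
-- 6. dayspinner whichday() ~> Wednesday
-- 7. dayspinner lunge(n: 7) ~> 2241-04-02
-- 8. dayspinner lunge(n: -25) ~> 2239-03-02
-- 9. dayspinner markday(d: 1904-06-27) ~> 1904-06-27
-- 10. dayspinner lunge(n: 29) ~> 1906-11-27
-- 11. dayspinner markday(d: 1898-02-20) ~> 1898-02-20
-- 12. dayspinner lunge(n: 12) ~> 1899-02-20
-- 13. dayspinner lunge(n: 16) ~> 1900-06-20
-- 14. dayspinner whichday() ~> Wednesday
-- 15. dayspinner monthend() ~> 1900-06-30
-- 16. dayspinner untilx(d: 1899-03-24) ~> -463
-- 17. dayspinner stepdays(n: 365) ~> 1901-06-30
-- 18. dayspinner stepdays(n: 220) ~> 1902-02-05

Answer: 1901-06-30


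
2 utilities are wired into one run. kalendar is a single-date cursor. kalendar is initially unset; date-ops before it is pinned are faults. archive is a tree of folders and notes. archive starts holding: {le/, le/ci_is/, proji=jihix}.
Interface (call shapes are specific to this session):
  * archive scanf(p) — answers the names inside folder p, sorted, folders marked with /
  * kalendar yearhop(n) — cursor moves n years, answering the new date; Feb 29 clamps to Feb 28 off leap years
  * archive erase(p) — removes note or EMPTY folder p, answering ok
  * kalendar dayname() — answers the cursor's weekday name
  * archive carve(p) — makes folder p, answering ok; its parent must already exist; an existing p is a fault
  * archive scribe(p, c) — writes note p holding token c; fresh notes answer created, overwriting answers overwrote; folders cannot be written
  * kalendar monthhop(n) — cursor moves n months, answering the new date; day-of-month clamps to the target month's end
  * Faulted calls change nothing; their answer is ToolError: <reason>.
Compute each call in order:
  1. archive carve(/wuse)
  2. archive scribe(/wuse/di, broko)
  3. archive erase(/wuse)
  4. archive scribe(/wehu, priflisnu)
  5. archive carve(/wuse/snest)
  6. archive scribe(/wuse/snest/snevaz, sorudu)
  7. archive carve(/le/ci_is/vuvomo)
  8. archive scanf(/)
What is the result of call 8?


Act: archive carve[/wuse]
Obs: ok
Act: archive scribe[/wuse/di; broko]
Obs: created
Act: archive erase[/wuse]
Obs: ToolError: not empty
Act: archive scribe[/wehu; priflisnu]
Obs: created
Act: archive carve[/wuse/snest]
Obs: ok
Act: archive scribe[/wuse/snest/snevaz; sorudu]
Obs: created
Act: archive carve[/le/ci_is/vuvomo]
Obs: ok
Act: archive scanf[/]
Obs: [le/, proji, wehu, wuse/]

Answer: [le/, proji, wehu, wuse/]


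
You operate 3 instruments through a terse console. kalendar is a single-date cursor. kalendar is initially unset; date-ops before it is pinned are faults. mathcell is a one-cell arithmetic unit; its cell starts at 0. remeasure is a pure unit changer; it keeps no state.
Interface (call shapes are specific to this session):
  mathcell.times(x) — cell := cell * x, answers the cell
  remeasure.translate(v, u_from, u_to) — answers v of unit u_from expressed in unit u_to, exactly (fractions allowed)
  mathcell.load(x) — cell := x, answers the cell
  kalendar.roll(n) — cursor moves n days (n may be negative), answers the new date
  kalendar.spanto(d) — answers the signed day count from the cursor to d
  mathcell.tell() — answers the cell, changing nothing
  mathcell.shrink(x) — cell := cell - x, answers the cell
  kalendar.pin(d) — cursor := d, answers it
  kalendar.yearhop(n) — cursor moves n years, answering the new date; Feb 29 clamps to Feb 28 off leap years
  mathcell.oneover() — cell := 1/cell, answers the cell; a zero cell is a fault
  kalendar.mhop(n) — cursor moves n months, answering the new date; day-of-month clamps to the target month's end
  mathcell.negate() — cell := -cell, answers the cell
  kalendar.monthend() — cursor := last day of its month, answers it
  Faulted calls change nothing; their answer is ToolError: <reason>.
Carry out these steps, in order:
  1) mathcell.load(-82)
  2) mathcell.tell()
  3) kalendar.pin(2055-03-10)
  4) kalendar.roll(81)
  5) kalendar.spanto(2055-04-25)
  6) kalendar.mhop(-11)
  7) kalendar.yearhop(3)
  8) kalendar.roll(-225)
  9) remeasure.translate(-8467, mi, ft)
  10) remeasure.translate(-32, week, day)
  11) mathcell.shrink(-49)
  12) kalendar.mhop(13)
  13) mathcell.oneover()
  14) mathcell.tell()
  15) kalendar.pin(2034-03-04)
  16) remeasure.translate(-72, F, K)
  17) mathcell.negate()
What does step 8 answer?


Answer: 2056-11-17

Derivation:
Next I call mathcell.load using x: -82, which returns -82.
Calling mathcell.tell, → -82.
Calling kalendar.pin using d: 2055-03-10, and observe 2055-03-10.
I use kalendar.roll using n: 81, — result: 2055-05-30.
I try kalendar.spanto using d: 2055-04-25, → -35.
I use kalendar.mhop using n: -11, which returns 2054-06-30.
I call kalendar.yearhop using n: 3, and see 2057-06-30.
Calling kalendar.roll using n: -225, giving 2056-11-17.
I call remeasure.translate using v: -8467, u_from: mi, u_to: ft, yielding -44705760.
Then remeasure.translate using v: -32, u_from: week, u_to: day, and observe -224.
Calling mathcell.shrink using x: -49, which returns -33.
Then kalendar.mhop using n: 13, and get 2057-12-17.
Using mathcell.oneover(), → -1/33.
Using mathcell.tell(), which returns -1/33.
Next I call kalendar.pin using d: 2034-03-04, and observe 2034-03-04.
Then remeasure.translate using v: -72, u_from: F, u_to: K, — result: 38767/180.
I try mathcell.negate(), which returns 1/33.


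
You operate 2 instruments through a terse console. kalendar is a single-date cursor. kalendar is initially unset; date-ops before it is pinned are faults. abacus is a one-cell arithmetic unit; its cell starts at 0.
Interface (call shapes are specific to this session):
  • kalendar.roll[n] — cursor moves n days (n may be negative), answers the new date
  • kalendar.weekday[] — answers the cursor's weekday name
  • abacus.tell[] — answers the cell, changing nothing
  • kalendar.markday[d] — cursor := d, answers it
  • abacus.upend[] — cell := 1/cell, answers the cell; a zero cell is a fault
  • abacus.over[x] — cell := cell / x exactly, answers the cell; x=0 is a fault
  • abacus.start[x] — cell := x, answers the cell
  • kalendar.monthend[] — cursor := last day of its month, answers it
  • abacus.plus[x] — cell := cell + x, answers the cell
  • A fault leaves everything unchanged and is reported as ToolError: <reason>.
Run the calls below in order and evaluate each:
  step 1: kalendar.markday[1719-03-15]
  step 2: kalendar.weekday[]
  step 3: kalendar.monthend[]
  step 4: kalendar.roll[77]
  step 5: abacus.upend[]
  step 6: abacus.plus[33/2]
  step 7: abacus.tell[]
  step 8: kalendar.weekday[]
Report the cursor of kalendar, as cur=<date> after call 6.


Next I call markday(d='1719-03-15'), giving 1719-03-15.
I invoke weekday, and see Wednesday.
Using monthend, which returns 1719-03-31.
Next I call roll(n='77'), yielding 1719-06-16.
Invoking upend(), giving ToolError: reciprocal of zero.
I use plus(x='33/2'), and observe 33/2.
Invoking tell(), and observe 33/2.
I use weekday, → Friday.

Answer: cur=1719-06-16


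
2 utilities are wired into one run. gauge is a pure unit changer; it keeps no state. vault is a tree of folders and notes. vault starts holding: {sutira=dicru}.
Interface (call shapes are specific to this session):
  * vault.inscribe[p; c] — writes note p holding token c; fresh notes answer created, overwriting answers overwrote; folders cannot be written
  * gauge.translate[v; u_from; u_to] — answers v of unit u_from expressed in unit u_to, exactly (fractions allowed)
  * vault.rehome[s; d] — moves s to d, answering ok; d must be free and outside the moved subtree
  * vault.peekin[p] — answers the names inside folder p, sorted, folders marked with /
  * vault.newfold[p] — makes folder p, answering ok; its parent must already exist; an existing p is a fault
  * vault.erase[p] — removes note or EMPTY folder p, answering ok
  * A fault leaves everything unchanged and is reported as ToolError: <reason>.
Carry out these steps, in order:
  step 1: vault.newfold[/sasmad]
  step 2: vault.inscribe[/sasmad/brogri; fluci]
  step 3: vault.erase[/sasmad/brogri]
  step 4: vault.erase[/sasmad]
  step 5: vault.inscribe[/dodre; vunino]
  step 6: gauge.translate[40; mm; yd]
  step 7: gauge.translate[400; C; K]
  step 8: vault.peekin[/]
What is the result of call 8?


Answer: [dodre, sutira]

Derivation:
Act: vault.newfold[p→/sasmad]
Obs: ok
Act: vault.inscribe[p→/sasmad/brogri; c→fluci]
Obs: created
Act: vault.erase[p→/sasmad/brogri]
Obs: ok
Act: vault.erase[p→/sasmad]
Obs: ok
Act: vault.inscribe[p→/dodre; c→vunino]
Obs: created
Act: gauge.translate[v→40; u_from→mm; u_to→yd]
Obs: 50/1143
Act: gauge.translate[v→400; u_from→C; u_to→K]
Obs: 13463/20
Act: vault.peekin[p→/]
Obs: [dodre, sutira]


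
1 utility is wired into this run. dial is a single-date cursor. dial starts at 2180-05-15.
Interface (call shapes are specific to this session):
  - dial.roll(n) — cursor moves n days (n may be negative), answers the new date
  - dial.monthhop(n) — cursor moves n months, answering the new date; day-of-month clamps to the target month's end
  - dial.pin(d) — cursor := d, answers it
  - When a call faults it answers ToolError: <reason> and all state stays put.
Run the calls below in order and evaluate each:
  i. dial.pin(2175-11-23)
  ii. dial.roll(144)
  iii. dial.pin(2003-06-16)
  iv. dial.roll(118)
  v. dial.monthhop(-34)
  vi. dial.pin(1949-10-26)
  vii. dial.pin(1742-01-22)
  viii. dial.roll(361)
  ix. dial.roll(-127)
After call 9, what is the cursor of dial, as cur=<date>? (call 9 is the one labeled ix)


// 1. dial.pin(d: 2175-11-23) : 2175-11-23
// 2. dial.roll(n: 144) : 2176-04-15
// 3. dial.pin(d: 2003-06-16) : 2003-06-16
// 4. dial.roll(n: 118) : 2003-10-12
// 5. dial.monthhop(n: -34) : 2000-12-12
// 6. dial.pin(d: 1949-10-26) : 1949-10-26
// 7. dial.pin(d: 1742-01-22) : 1742-01-22
// 8. dial.roll(n: 361) : 1743-01-18
// 9. dial.roll(n: -127) : 1742-09-13

Answer: cur=1742-09-13


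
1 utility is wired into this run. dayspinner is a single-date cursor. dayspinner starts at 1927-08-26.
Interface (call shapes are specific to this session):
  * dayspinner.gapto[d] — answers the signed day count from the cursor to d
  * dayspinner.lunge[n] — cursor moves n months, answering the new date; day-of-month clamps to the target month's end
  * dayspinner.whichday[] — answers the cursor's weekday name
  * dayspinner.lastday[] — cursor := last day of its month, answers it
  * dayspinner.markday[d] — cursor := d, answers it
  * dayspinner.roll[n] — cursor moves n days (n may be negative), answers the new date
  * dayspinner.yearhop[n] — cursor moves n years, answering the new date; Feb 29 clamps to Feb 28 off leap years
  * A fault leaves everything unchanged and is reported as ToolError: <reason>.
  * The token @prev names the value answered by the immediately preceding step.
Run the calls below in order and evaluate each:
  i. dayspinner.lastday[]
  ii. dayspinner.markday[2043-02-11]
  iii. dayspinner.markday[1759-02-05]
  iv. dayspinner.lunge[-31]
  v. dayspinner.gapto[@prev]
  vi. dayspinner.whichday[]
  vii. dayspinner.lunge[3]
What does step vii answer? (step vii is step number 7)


! 1. dayspinner.lastday() == 1927-08-31
! 2. dayspinner.markday(d=2043-02-11) == 2043-02-11
! 3. dayspinner.markday(d=1759-02-05) == 1759-02-05
! 4. dayspinner.lunge(n=-31) == 1756-07-05
! 5. dayspinner.gapto(d=@prev) == 0
! 6. dayspinner.whichday() == Monday
! 7. dayspinner.lunge(n=3) == 1756-10-05

Answer: 1756-10-05


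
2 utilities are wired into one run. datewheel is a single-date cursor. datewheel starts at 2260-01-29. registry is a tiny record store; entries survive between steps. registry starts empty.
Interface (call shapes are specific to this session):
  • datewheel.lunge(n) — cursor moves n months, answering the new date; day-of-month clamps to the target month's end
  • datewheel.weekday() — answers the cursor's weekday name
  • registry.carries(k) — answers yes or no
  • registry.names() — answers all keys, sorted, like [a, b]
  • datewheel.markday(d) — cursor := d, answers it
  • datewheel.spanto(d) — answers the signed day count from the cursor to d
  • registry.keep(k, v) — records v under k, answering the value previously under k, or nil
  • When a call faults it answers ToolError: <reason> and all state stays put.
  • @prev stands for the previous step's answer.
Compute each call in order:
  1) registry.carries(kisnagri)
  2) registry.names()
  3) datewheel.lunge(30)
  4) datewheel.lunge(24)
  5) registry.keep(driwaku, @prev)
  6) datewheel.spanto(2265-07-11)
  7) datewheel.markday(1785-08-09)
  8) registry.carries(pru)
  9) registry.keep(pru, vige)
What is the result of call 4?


→ carries(k='kisnagri')
← no
→ names()
← []
→ lunge(n='30')
← 2262-07-29
→ lunge(n='24')
← 2264-07-29
→ keep(k='driwaku', v='@prev')
← nil
→ spanto(d='2265-07-11')
← 347
→ markday(d='1785-08-09')
← 1785-08-09
→ carries(k='pru')
← no
→ keep(k='pru', v='vige')
← nil

Answer: 2264-07-29


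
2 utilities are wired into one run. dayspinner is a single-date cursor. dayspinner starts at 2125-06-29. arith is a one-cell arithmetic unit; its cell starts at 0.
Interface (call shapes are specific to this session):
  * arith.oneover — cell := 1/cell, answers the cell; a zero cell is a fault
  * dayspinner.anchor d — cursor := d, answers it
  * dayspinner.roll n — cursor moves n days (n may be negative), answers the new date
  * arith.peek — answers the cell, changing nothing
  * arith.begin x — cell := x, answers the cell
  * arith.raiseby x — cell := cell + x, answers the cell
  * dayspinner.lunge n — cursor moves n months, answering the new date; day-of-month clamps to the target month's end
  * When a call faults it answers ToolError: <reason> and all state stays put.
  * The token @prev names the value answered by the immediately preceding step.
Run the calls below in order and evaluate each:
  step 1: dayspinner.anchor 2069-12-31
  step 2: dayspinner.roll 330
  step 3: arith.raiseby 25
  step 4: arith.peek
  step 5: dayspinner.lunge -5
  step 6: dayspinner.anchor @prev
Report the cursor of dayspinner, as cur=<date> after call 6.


Invoking anchor with d='2069-12-31', which returns 2069-12-31.
I call roll with n='330', yielding 2070-11-26.
Invoking raiseby with x='25', giving 25.
Invoking peek(), which returns 25.
Next I call lunge with n='-5', and see 2070-06-26.
Next I call anchor with d='@prev', and observe 2070-06-26.

Answer: cur=2070-06-26


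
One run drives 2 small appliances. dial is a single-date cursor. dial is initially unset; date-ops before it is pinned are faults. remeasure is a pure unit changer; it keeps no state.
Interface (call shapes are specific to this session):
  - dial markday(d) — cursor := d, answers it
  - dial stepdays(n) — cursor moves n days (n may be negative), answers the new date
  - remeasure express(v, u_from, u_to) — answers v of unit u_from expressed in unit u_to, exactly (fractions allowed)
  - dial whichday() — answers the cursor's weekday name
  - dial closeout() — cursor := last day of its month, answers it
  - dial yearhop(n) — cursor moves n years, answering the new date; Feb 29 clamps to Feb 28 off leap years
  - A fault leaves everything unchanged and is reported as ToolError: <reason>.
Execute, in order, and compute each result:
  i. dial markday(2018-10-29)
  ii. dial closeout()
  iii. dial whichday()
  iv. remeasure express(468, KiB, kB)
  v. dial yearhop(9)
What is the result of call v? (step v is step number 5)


-- 1. dial markday(d='2018-10-29') == 2018-10-29
-- 2. dial closeout() == 2018-10-31
-- 3. dial whichday() == Wednesday
-- 4. remeasure express(v='468', u_from='KiB', u_to='kB') == 59904/125
-- 5. dial yearhop(n='9') == 2027-10-31

Answer: 2027-10-31


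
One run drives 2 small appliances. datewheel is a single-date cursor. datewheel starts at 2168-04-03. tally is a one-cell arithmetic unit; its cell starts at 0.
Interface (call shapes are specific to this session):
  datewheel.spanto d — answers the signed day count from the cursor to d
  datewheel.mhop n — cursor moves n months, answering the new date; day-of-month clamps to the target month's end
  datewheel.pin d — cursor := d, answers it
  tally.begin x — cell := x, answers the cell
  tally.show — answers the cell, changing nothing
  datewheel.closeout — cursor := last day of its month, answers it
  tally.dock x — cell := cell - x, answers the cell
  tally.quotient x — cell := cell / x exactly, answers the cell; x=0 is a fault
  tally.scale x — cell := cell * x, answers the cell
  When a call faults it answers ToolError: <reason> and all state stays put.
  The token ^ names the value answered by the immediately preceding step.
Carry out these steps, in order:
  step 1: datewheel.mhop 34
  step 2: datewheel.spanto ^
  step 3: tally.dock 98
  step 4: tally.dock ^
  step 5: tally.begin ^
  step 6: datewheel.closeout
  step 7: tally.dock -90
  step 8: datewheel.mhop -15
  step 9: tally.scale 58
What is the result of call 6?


Answer: 2171-02-28

Derivation:
→ datewheel.mhop(n→34)
← 2171-02-03
→ datewheel.spanto(d→^)
← 0
→ tally.dock(x→98)
← -98
→ tally.dock(x→^)
← 0
→ tally.begin(x→^)
← 0
→ datewheel.closeout()
← 2171-02-28
→ tally.dock(x→-90)
← 90
→ datewheel.mhop(n→-15)
← 2169-11-28
→ tally.scale(x→58)
← 5220


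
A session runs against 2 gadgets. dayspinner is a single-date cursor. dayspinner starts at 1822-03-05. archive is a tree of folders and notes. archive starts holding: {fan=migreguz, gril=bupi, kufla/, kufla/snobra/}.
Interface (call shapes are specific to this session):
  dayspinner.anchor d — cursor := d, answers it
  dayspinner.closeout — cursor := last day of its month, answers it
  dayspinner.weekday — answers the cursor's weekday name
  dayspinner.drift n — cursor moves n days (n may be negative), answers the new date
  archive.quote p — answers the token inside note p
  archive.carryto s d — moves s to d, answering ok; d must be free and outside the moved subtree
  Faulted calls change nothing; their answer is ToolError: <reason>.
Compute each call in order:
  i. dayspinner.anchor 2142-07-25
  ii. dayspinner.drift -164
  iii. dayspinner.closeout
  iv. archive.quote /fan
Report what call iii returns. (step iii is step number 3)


Answer: 2142-02-28

Derivation:
! 1. dayspinner.anchor(d='2142-07-25') => 2142-07-25
! 2. dayspinner.drift(n='-164') => 2142-02-11
! 3. dayspinner.closeout() => 2142-02-28
! 4. archive.quote(p='/fan') => migreguz


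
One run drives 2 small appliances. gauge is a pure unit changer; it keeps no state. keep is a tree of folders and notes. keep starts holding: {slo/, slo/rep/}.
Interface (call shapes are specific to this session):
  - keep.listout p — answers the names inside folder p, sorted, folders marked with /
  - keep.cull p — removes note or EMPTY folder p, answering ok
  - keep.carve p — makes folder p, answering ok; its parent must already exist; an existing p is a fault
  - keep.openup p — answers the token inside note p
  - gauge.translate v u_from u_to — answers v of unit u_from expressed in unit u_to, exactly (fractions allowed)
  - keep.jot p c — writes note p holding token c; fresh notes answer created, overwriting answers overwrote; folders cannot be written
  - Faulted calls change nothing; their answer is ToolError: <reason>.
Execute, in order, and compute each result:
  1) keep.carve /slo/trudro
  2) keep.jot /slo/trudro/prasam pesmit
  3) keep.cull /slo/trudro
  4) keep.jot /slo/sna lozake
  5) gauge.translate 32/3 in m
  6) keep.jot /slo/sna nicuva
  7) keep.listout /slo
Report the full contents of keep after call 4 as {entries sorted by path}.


Answer: {slo/, slo/rep/, slo/sna=lozake, slo/trudro/, slo/trudro/prasam=pesmit}

Derivation:
$ keep.carve p: /slo/trudro
  ok
$ keep.jot p: /slo/trudro/prasam c: pesmit
  created
$ keep.cull p: /slo/trudro
  ToolError: not empty
$ keep.jot p: /slo/sna c: lozake
  created
$ gauge.translate v: 32/3 u_from: in u_to: m
  508/1875
$ keep.jot p: /slo/sna c: nicuva
  overwrote
$ keep.listout p: /slo
  [rep/, sna, trudro/]


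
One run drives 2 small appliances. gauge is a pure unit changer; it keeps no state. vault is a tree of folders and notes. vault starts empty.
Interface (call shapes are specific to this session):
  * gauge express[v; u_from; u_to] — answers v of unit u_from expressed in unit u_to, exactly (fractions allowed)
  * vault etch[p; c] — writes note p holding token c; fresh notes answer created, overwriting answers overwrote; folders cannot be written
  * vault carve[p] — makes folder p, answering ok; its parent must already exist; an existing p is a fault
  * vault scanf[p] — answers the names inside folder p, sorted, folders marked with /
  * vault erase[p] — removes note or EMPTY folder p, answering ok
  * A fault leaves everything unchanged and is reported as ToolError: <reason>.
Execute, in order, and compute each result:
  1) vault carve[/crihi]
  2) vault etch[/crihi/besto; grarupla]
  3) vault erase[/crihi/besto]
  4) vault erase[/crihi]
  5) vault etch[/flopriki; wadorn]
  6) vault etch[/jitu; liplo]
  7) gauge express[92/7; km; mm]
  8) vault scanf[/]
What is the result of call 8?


Step: vault carve[p=/crihi]
Result: ok
Step: vault etch[p=/crihi/besto; c=grarupla]
Result: created
Step: vault erase[p=/crihi/besto]
Result: ok
Step: vault erase[p=/crihi]
Result: ok
Step: vault etch[p=/flopriki; c=wadorn]
Result: created
Step: vault etch[p=/jitu; c=liplo]
Result: created
Step: gauge express[v=92/7; u_from=km; u_to=mm]
Result: 92000000/7
Step: vault scanf[p=/]
Result: [flopriki, jitu]

Answer: [flopriki, jitu]


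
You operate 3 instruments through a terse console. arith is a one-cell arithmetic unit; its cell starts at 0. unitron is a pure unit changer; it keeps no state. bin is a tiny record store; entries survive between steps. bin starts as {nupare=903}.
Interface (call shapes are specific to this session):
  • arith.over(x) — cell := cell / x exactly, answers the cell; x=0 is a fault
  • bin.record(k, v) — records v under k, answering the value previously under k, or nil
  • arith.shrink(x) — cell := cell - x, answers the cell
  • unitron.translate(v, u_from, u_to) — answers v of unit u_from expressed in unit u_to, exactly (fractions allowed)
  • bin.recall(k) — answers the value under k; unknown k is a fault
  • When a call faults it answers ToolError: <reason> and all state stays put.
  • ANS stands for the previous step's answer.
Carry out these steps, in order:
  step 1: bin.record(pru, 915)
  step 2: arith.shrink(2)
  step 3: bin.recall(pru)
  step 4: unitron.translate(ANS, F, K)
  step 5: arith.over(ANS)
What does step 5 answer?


I invoke bin.record with k='pru', v='915', which returns nil.
Invoking arith.shrink with x='2', which returns -2.
Calling bin.recall with k='pru', → 915.
Then unitron.translate with v='ANS', u_from='F', u_to='K', which returns 137467/180.
I use arith.over with x='ANS', — result: -360/137467.

Answer: -360/137467
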